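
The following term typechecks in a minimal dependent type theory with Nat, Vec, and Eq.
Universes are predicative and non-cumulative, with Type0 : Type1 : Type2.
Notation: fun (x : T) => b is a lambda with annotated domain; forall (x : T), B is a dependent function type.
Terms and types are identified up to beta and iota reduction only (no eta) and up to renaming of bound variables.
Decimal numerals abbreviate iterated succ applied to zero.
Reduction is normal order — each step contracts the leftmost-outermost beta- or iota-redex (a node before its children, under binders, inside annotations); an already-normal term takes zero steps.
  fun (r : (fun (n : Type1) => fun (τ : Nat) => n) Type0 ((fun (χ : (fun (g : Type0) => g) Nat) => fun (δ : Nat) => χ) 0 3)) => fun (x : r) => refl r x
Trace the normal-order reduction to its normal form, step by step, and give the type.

normal-order reduction sequence:
  fun (r : (fun (n : Type1) => fun (τ : Nat) => n) Type0 ((fun (χ : (fun (g : Type0) => g) Nat) => fun (δ : Nat) => χ) 0 3)) => fun (x : r) => refl r x
  ~> fun (r : (fun (n : Nat) => Type0) ((fun (τ : (fun (χ : Type0) => χ) Nat) => fun (g : Nat) => τ) 0 3)) => fun (δ : r) => refl r δ
  ~> fun (r : Type0) => fun (n : r) => refl r n
the term's type:
  forall (r : Type0), forall (n : r), Eq r n n


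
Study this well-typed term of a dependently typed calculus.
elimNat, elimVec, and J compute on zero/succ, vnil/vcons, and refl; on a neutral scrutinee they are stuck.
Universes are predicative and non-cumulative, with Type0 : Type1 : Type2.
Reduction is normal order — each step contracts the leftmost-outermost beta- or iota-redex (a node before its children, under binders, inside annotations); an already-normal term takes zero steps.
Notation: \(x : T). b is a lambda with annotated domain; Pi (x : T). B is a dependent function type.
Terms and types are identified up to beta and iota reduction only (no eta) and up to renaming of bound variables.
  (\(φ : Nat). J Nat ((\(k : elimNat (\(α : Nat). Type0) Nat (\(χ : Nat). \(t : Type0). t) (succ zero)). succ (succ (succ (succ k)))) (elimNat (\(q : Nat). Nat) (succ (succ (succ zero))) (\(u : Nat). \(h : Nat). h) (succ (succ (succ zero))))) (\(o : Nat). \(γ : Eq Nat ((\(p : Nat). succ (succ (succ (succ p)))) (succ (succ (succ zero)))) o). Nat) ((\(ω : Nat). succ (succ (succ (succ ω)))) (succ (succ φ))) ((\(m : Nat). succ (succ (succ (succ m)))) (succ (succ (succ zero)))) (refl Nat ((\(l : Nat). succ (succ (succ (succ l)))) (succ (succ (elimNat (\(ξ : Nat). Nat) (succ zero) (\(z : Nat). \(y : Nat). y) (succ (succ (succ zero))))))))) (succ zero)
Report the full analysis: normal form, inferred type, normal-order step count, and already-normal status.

normal form:
  succ (succ (succ (succ (succ (succ (succ zero))))))
inferred type:
  Nat
reduction steps (normal order): 3
already normal: no
first redex: a beta-redex


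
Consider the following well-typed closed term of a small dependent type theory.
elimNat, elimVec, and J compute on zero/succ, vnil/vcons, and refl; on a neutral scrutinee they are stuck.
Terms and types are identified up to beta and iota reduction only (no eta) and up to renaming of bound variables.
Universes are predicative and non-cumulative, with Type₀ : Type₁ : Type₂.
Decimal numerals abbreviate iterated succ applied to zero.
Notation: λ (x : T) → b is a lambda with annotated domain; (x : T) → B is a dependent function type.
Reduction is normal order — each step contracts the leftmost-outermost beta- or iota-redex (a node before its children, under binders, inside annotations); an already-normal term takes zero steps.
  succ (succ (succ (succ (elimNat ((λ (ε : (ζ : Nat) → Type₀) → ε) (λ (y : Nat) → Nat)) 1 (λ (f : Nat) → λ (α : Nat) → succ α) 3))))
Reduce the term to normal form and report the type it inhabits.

reduced normal form:
  8
inferred type:
  Nat
observation: the term reaches its normal form after 10 normal-order steps.


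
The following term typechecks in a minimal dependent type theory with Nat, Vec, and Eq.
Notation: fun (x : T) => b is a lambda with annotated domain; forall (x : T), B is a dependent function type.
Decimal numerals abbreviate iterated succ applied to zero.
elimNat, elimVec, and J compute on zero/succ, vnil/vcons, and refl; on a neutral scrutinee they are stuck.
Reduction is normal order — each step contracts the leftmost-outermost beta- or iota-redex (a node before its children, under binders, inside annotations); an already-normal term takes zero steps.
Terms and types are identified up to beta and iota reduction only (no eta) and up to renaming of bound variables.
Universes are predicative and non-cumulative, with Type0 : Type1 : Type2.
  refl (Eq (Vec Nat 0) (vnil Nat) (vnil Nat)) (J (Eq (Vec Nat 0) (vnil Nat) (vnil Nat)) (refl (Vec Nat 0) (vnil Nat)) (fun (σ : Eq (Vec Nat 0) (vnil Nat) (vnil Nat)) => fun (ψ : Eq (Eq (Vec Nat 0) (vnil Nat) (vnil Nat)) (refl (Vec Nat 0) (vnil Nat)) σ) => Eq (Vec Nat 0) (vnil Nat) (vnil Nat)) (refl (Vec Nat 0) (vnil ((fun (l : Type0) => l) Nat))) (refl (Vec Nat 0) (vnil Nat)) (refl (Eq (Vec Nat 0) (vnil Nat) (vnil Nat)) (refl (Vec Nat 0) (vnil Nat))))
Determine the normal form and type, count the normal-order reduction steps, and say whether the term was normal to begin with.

normal form:
  refl (Eq (Vec Nat 0) (vnil Nat) (vnil Nat)) (refl (Vec Nat 0) (vnil Nat))
type:
  Eq (Eq (Vec Nat 0) (vnil Nat) (vnil Nat)) (refl (Vec Nat 0) (vnil Nat)) (refl (Vec Nat 0) (vnil Nat))
steps to reach normal form (normal order): 2
term was already normal: no
first contracted redex: a J iota-redex


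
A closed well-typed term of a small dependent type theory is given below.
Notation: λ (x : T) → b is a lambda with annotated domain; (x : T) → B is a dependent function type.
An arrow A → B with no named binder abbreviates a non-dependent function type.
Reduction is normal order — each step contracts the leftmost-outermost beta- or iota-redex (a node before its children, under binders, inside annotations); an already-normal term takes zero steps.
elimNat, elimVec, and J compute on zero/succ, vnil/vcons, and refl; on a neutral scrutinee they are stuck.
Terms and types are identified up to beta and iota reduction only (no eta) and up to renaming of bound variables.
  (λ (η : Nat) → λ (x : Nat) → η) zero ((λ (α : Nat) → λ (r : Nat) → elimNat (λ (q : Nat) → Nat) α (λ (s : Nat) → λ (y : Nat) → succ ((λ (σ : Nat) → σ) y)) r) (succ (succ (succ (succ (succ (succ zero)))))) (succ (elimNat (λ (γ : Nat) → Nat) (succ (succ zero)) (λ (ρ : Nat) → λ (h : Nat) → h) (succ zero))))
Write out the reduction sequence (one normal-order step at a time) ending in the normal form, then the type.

normal-order reduction:
  (λ (η : Nat) → λ (x : Nat) → η) zero ((λ (α : Nat) → λ (r : Nat) → elimNat (λ (q : Nat) → Nat) α (λ (s : Nat) → λ (y : Nat) → succ ((λ (σ : Nat) → σ) y)) r) (succ (succ (succ (succ (succ (succ zero)))))) (succ (elimNat (λ (γ : Nat) → Nat) (succ (succ zero)) (λ (ρ : Nat) → λ (h : Nat) → h) (succ zero))))
  ~> (λ (η : Nat) → zero) ((λ (x : Nat) → λ (α : Nat) → elimNat (λ (r : Nat) → Nat) x (λ (q : Nat) → λ (s : Nat) → succ ((λ (y : Nat) → y) s)) α) (succ (succ (succ (succ (succ (succ zero)))))) (succ (elimNat (λ (σ : Nat) → Nat) (succ (succ zero)) (λ (γ : Nat) → λ (ρ : Nat) → ρ) (succ zero))))
  ~> zero
type:
  Nat


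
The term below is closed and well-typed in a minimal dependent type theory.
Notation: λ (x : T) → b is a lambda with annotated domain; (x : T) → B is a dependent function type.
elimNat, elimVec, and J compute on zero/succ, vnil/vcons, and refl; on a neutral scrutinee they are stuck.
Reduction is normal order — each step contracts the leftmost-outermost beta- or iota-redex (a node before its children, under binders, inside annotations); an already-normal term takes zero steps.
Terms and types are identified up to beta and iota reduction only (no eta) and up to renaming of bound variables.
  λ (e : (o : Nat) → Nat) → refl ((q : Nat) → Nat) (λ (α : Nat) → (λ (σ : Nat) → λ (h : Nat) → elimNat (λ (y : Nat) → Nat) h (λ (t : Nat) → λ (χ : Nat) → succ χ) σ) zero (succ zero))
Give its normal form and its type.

reduced normal form:
  λ (e : (o : Nat) → Nat) → refl ((q : Nat) → Nat) (λ (α : Nat) → succ zero)
type:
  (e : (o : Nat) → Nat) → Eq ((q : Nat) → Nat) (λ (α : Nat) → succ zero) (λ (σ : Nat) → succ zero)
observation: 3 normal-order steps separate the term from its normal form.


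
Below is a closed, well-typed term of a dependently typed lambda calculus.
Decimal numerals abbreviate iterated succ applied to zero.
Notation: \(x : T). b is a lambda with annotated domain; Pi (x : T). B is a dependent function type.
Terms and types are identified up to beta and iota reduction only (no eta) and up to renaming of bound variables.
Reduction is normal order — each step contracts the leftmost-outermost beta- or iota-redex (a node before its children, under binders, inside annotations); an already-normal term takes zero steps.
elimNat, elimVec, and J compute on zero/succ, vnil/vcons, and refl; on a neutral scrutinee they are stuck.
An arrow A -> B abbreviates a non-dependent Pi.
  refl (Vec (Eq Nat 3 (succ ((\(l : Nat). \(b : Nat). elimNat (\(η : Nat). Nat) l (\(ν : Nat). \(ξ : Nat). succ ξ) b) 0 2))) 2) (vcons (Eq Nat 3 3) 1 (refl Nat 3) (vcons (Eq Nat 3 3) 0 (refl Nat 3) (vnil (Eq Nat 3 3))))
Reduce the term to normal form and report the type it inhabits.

reduced normal form:
  refl (Vec (Eq Nat 3 3) 2) (vcons (Eq Nat 3 3) 1 (refl Nat 3) (vcons (Eq Nat 3 3) 0 (refl Nat 3) (vnil (Eq Nat 3 3))))
inferred type:
  Eq (Vec (Eq Nat 3 3) 2) (vcons (Eq Nat 3 3) 1 (refl Nat 3) (vcons (Eq Nat 3 3) 0 (refl Nat 3) (vnil (Eq Nat 3 3)))) (vcons (Eq Nat 3 3) 1 (refl Nat 3) (vcons (Eq Nat 3 3) 0 (refl Nat 3) (vnil (Eq Nat 3 3))))
observation: the term reaches its normal form after 9 normal-order steps.


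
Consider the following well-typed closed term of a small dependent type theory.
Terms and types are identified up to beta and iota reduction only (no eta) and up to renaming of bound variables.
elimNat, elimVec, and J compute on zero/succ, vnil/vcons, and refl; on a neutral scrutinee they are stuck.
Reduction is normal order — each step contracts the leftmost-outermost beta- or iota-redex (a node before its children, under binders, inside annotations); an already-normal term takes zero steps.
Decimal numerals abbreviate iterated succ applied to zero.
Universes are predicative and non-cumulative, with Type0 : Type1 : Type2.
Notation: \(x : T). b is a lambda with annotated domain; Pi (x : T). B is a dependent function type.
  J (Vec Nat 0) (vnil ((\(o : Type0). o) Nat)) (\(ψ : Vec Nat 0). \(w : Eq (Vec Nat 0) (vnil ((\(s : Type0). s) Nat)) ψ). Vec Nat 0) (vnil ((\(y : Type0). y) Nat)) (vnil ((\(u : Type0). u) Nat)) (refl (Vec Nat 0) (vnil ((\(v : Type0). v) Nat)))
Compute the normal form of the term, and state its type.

resulting normal form:
  vnil Nat
inferred type:
  Vec Nat 0
observation: the leftmost-outermost redex is a J iota-redex, and normalization takes 2 steps.


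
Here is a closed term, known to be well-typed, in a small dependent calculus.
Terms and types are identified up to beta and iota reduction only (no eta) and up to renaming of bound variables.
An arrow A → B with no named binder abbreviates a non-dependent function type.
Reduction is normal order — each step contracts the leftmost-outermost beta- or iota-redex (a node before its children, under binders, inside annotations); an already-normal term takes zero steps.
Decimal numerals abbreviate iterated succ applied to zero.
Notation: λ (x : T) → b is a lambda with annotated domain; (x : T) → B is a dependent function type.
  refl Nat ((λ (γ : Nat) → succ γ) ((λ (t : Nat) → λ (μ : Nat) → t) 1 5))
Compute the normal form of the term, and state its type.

resulting normal form:
  refl Nat 2
inferred type:
  Eq Nat 2 2
observation: the leftmost-outermost redex is a beta-redex, and normalization takes 3 steps.


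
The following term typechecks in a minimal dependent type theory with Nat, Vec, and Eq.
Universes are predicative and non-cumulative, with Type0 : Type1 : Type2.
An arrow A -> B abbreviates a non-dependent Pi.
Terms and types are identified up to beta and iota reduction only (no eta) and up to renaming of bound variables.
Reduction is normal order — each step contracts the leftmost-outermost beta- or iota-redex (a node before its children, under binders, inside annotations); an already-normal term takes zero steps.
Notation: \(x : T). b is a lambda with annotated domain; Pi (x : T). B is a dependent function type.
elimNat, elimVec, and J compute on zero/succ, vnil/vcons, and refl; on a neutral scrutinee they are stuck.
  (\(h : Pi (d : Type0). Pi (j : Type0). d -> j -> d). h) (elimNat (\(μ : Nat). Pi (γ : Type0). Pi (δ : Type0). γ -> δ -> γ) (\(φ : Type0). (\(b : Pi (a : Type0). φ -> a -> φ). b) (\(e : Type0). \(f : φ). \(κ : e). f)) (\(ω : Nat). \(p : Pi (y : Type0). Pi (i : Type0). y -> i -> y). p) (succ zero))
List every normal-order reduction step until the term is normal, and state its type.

normal-order reduction sequence:
  (\(h : Pi (d : Type0). Pi (j : Type0). d -> j -> d). h) (elimNat (\(μ : Nat). Pi (γ : Type0). Pi (δ : Type0). γ -> δ -> γ) (\(φ : Type0). (\(b : Pi (a : Type0). φ -> a -> φ). b) (\(e : Type0). \(f : φ). \(κ : e). f)) (\(ω : Nat). \(p : Pi (y : Type0). Pi (i : Type0). y -> i -> y). p) (succ zero))
  ~> elimNat (\(h : Nat). Pi (d : Type0). Pi (j : Type0). d -> j -> d) (\(μ : Type0). (\(γ : Pi (δ : Type0). μ -> δ -> μ). γ) (\(φ : Type0). \(b : μ). \(a : φ). b)) (\(e : Nat). \(f : Pi (κ : Type0). Pi (ω : Type0). κ -> ω -> κ). f) (succ zero)
  ~> (\(h : Nat). \(d : Pi (j : Type0). Pi (μ : Type0). j -> μ -> j). d) zero (elimNat (\(γ : Nat). Pi (δ : Type0). Pi (φ : Type0). δ -> φ -> δ) (\(b : Type0). (\(a : Pi (e : Type0). b -> e -> b). a) (\(f : Type0). \(κ : b). \(ω : f). κ)) (\(p : Nat). \(y : Pi (i : Type0). Pi (c : Type0). i -> c -> i). y) zero)
  ~> (\(h : Pi (d : Type0). Pi (j : Type0). d -> j -> d). h) (elimNat (\(μ : Nat). Pi (γ : Type0). Pi (δ : Type0). γ -> δ -> γ) (\(φ : Type0). (\(b : Pi (a : Type0). φ -> a -> φ). b) (\(e : Type0). \(f : φ). \(κ : e). f)) (\(ω : Nat). \(p : Pi (y : Type0). Pi (i : Type0). y -> i -> y). p) zero)
  ~> elimNat (\(h : Nat). Pi (d : Type0). Pi (j : Type0). d -> j -> d) (\(μ : Type0). (\(γ : Pi (δ : Type0). μ -> δ -> μ). γ) (\(φ : Type0). \(b : μ). \(a : φ). b)) (\(e : Nat). \(f : Pi (κ : Type0). Pi (ω : Type0). κ -> ω -> κ). f) zero
  ~> \(h : Type0). (\(d : Pi (j : Type0). h -> j -> h). d) (\(μ : Type0). \(γ : h). \(δ : μ). γ)
  ~> \(h : Type0). \(d : Type0). \(j : h). \(μ : d). j
type:
  Pi (h : Type0). Pi (d : Type0). h -> d -> h


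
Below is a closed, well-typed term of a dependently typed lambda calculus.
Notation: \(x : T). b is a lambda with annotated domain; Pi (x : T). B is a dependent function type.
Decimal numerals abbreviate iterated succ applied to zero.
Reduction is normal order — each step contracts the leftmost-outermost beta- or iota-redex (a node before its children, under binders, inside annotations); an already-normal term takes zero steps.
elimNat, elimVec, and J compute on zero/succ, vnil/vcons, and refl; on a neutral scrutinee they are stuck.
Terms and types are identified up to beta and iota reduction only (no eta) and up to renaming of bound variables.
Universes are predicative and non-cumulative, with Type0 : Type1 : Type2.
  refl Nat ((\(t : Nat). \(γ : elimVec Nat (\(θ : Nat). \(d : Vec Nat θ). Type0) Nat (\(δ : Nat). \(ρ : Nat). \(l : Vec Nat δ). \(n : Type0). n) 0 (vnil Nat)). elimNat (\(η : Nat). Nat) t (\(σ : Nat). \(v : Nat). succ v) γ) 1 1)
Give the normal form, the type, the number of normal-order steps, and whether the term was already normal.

reduced normal form:
  refl Nat 2
the term's type:
  Eq Nat 2 2
reduction steps (normal order): 6
already normal: no
first redex: a beta-redex


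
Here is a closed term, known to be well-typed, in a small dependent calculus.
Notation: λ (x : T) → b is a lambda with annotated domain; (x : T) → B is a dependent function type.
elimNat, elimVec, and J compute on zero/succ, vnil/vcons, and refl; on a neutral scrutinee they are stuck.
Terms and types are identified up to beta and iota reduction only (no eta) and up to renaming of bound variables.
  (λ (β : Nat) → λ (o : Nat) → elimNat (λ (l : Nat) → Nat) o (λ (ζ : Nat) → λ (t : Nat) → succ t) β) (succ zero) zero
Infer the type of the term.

type:
  Nat


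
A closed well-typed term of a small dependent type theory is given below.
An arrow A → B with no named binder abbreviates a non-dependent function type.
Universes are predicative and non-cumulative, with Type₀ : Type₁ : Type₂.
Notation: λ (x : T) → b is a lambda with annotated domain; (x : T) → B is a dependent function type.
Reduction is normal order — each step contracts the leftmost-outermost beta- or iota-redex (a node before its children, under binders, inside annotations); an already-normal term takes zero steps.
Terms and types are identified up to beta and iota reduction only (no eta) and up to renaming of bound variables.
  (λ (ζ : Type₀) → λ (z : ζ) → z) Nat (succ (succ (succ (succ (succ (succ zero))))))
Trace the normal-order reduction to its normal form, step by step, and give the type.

normal-order reduction sequence:
  (λ (ζ : Type₀) → λ (z : ζ) → z) Nat (succ (succ (succ (succ (succ (succ zero))))))
  ~> (λ (ζ : Nat) → ζ) (succ (succ (succ (succ (succ (succ zero))))))
  ~> succ (succ (succ (succ (succ (succ zero)))))
the term's type:
  Nat


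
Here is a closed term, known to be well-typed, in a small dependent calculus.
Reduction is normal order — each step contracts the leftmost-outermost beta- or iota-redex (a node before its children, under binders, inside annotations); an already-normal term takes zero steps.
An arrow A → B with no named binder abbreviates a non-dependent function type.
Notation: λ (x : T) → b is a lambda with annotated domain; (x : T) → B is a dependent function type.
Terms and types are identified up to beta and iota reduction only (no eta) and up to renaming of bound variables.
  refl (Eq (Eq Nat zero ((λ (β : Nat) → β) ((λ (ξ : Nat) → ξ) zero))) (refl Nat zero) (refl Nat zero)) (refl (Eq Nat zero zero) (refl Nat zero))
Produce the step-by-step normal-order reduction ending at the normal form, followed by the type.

normal-order reduction sequence:
  refl (Eq (Eq Nat zero ((λ (β : Nat) → β) ((λ (ξ : Nat) → ξ) zero))) (refl Nat zero) (refl Nat zero)) (refl (Eq Nat zero zero) (refl Nat zero))
  ~> refl (Eq (Eq Nat zero ((λ (β : Nat) → β) zero)) (refl Nat zero) (refl Nat zero)) (refl (Eq Nat zero zero) (refl Nat zero))
  ~> refl (Eq (Eq Nat zero zero) (refl Nat zero) (refl Nat zero)) (refl (Eq Nat zero zero) (refl Nat zero))
the term's type:
  Eq (Eq (Eq Nat zero zero) (refl Nat zero) (refl Nat zero)) (refl (Eq Nat zero zero) (refl Nat zero)) (refl (Eq Nat zero zero) (refl Nat zero))


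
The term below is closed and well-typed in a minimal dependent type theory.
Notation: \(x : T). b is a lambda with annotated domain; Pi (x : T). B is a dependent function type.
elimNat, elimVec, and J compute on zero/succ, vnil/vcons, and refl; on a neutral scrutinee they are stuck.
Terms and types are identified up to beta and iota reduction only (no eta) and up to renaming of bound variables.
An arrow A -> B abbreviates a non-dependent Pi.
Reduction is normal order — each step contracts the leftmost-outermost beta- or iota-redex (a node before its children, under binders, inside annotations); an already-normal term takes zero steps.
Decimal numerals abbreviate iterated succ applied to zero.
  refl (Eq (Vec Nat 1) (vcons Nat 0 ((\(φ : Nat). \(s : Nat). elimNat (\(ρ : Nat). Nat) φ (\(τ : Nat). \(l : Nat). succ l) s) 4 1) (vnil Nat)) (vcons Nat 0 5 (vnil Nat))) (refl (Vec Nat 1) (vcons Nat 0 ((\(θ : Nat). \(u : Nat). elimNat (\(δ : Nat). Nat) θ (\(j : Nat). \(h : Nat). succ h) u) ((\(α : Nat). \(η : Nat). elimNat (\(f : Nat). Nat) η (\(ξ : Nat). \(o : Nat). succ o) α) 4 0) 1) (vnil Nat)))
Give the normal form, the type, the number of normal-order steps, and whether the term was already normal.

normal form:
  refl (Eq (Vec Nat 1) (vcons Nat 0 5 (vnil Nat)) (vcons Nat 0 5 (vnil Nat))) (refl (Vec Nat 1) (vcons Nat 0 5 (vnil Nat)))
type:
  Eq (Eq (Vec Nat 1) (vcons Nat 0 5 (vnil Nat)) (vcons Nat 0 5 (vnil Nat))) (refl (Vec Nat 1) (vcons Nat 0 5 (vnil Nat))) (refl (Vec Nat 1) (vcons Nat 0 5 (vnil Nat)))
reduction steps (normal order): 27
started in normal form: no
first redex: a beta-redex


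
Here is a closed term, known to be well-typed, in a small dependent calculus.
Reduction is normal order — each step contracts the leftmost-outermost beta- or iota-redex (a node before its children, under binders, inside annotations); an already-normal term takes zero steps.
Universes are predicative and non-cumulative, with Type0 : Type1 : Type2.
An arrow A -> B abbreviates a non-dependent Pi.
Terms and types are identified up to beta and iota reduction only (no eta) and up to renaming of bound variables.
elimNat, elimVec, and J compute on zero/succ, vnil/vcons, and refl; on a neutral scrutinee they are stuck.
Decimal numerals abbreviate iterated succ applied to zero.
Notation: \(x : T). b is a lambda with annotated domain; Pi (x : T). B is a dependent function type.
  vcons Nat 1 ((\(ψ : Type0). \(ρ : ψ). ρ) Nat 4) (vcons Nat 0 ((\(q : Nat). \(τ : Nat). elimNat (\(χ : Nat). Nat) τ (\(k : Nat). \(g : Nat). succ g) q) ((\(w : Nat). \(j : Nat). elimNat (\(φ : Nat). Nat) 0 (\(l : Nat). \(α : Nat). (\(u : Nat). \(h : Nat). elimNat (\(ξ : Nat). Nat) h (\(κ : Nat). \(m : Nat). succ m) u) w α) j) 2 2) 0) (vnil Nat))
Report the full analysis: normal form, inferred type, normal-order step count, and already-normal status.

normal form:
  vcons Nat 1 4 (vcons Nat 0 4 (vnil Nat))
type:
  Vec Nat 2
normal-order step count: 44
started in normal form: no
first redex: a beta-redex


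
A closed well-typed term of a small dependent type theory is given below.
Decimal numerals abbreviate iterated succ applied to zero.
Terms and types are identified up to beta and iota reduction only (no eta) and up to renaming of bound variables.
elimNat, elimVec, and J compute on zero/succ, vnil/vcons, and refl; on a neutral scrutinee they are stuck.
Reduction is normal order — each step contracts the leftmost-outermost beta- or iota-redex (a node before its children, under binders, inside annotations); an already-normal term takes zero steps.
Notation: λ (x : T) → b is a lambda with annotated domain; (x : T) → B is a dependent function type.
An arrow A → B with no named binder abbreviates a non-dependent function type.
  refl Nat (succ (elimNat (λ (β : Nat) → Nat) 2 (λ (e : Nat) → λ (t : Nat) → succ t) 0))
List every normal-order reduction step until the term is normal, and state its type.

normal-order reduction:
  refl Nat (succ (elimNat (λ (β : Nat) → Nat) 2 (λ (e : Nat) → λ (t : Nat) → succ t) 0))
  ~> refl Nat 3
inferred type:
  Eq Nat 3 3


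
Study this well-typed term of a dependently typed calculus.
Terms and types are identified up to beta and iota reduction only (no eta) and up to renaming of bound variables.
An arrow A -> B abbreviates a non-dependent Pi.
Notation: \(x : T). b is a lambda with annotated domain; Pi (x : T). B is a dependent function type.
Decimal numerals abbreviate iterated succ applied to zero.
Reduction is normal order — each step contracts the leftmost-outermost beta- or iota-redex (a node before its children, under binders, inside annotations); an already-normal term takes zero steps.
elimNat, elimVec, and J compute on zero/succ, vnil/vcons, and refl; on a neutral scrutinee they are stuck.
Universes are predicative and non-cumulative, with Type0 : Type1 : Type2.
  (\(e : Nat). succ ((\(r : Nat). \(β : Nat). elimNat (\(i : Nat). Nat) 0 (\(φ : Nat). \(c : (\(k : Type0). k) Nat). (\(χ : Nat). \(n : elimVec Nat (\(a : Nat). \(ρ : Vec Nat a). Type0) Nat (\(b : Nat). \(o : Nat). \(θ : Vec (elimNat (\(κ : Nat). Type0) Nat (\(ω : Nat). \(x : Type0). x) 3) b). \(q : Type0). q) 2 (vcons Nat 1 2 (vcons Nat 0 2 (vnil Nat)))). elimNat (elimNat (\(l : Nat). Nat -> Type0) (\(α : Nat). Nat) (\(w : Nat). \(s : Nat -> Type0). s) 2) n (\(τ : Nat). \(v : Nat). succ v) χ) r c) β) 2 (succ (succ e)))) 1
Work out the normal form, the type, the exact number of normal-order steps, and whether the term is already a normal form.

normal form:
  7
type:
  Nat
steps to reach normal form (normal order): 40
term was already normal: no
first contracted redex: a beta-redex


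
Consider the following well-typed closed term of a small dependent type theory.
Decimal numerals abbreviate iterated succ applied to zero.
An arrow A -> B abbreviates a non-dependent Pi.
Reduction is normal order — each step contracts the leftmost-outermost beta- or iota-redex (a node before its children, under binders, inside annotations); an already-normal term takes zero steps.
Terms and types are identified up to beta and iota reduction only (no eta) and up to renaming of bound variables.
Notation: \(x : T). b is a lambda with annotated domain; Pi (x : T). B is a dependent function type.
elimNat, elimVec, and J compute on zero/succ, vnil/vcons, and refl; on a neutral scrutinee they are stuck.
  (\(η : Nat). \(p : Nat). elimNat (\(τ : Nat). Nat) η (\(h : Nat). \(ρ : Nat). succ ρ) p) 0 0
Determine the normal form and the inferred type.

normal form:
  0
the term's type:
  Nat


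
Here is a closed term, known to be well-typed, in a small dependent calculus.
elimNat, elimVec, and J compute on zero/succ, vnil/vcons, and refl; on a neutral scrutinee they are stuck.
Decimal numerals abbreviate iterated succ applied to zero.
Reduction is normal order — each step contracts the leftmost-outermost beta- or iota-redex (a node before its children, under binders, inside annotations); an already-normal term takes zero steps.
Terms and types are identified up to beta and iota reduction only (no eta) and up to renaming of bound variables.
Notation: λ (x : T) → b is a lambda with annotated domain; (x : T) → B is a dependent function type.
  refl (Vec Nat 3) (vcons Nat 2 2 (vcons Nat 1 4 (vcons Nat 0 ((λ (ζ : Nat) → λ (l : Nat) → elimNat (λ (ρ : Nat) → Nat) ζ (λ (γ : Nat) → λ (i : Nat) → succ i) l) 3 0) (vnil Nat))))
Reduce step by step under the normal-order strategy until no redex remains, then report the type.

normal-order reduction:
  refl (Vec Nat 3) (vcons Nat 2 2 (vcons Nat 1 4 (vcons Nat 0 ((λ (ζ : Nat) → λ (l : Nat) → elimNat (λ (ρ : Nat) → Nat) ζ (λ (γ : Nat) → λ (i : Nat) → succ i) l) 3 0) (vnil Nat))))
  ~> refl (Vec Nat 3) (vcons Nat 2 2 (vcons Nat 1 4 (vcons Nat 0 ((λ (ζ : Nat) → elimNat (λ (l : Nat) → Nat) 3 (λ (ρ : Nat) → λ (γ : Nat) → succ γ) ζ) 0) (vnil Nat))))
  ~> refl (Vec Nat 3) (vcons Nat 2 2 (vcons Nat 1 4 (vcons Nat 0 (elimNat (λ (ζ : Nat) → Nat) 3 (λ (l : Nat) → λ (ρ : Nat) → succ ρ) 0) (vnil Nat))))
  ~> refl (Vec Nat 3) (vcons Nat 2 2 (vcons Nat 1 4 (vcons Nat 0 3 (vnil Nat))))
inferred type:
  Eq (Vec Nat 3) (vcons Nat 2 2 (vcons Nat 1 4 (vcons Nat 0 3 (vnil Nat)))) (vcons Nat 2 2 (vcons Nat 1 4 (vcons Nat 0 3 (vnil Nat))))


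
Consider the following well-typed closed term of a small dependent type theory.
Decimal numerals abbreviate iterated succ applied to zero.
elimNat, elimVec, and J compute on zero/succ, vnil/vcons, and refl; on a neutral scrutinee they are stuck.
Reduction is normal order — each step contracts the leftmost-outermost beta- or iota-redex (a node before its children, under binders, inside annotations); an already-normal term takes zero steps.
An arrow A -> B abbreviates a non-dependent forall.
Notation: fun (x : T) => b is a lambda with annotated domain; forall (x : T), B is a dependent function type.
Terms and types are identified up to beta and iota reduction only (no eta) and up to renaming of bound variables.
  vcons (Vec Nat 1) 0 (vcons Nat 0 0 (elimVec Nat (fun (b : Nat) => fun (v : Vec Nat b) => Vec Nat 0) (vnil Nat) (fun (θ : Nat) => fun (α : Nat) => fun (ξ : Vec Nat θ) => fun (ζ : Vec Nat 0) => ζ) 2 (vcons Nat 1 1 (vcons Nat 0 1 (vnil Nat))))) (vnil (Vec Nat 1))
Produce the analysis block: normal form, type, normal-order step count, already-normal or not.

normal form:
  vcons (Vec Nat 1) 0 (vcons Nat 0 0 (vnil Nat)) (vnil (Vec Nat 1))
the term's type:
  Vec (Vec Nat 1) 1
steps to reach normal form (normal order): 11
started in normal form: no
first redex: an elimVec iota-redex


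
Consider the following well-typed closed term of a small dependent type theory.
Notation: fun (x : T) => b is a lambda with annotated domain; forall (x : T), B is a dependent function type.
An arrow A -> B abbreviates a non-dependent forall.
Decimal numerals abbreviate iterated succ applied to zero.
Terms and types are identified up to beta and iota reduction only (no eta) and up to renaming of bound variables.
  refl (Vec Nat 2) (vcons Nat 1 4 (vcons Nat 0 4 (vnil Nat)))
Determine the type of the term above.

the term's type:
  Eq (Vec Nat 2) (vcons Nat 1 4 (vcons Nat 0 4 (vnil Nat))) (vcons Nat 1 4 (vcons Nat 0 4 (vnil Nat)))


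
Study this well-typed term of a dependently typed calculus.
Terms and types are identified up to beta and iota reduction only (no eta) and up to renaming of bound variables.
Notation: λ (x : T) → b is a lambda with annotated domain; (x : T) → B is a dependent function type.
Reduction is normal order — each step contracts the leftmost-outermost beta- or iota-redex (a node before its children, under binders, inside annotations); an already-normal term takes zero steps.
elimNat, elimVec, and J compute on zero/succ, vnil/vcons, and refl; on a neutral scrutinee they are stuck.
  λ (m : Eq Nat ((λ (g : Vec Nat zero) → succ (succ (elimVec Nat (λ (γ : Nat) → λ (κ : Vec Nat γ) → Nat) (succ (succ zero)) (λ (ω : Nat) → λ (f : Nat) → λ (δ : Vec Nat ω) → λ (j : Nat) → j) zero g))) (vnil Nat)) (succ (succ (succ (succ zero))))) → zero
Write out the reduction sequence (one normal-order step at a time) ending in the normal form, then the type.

normal-order reduction:
  λ (m : Eq Nat ((λ (g : Vec Nat zero) → succ (succ (elimVec Nat (λ (γ : Nat) → λ (κ : Vec Nat γ) → Nat) (succ (succ zero)) (λ (ω : Nat) → λ (f : Nat) → λ (δ : Vec Nat ω) → λ (j : Nat) → j) zero g))) (vnil Nat)) (succ (succ (succ (succ zero))))) → zero
  ~> λ (m : Eq Nat (succ (succ (elimVec Nat (λ (g : Nat) → λ (γ : Vec Nat g) → Nat) (succ (succ zero)) (λ (κ : Nat) → λ (ω : Nat) → λ (f : Vec Nat κ) → λ (δ : Nat) → δ) zero (vnil Nat)))) (succ (succ (succ (succ zero))))) → zero
  ~> λ (m : Eq Nat (succ (succ (succ (succ zero)))) (succ (succ (succ (succ zero))))) → zero
inferred type:
  (m : Eq Nat (succ (succ (succ (succ zero)))) (succ (succ (succ (succ zero))))) → Nat


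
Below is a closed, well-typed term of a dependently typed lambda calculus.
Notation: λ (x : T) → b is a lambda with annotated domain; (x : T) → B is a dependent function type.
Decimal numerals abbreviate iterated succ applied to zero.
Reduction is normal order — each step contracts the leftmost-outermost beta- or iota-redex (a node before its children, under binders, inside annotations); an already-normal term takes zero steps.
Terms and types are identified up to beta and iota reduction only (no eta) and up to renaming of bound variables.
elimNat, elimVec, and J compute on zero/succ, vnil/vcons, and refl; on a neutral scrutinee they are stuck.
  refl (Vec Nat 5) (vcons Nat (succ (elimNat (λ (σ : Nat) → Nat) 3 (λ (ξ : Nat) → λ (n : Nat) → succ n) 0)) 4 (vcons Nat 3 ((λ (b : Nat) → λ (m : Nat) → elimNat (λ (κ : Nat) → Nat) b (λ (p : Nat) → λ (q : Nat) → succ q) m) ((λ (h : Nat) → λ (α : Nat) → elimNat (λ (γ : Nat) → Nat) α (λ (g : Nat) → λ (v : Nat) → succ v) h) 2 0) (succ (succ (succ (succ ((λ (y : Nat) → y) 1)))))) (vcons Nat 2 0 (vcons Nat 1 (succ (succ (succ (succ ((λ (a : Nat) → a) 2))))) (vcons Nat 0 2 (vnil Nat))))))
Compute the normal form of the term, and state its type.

reduced normal form:
  refl (Vec Nat 5) (vcons Nat 4 4 (vcons Nat 3 7 (vcons Nat 2 0 (vcons Nat 1 6 (vcons Nat 0 2 (vnil Nat))))))
inferred type:
  Eq (Vec Nat 5) (vcons Nat 4 4 (vcons Nat 3 7 (vcons Nat 2 0 (vcons Nat 1 6 (vcons Nat 0 2 (vnil Nat)))))) (vcons Nat 4 4 (vcons Nat 3 7 (vcons Nat 2 0 (vcons Nat 1 6 (vcons Nat 0 2 (vnil Nat))))))
observation: 30 normal-order steps separate the term from its normal form.


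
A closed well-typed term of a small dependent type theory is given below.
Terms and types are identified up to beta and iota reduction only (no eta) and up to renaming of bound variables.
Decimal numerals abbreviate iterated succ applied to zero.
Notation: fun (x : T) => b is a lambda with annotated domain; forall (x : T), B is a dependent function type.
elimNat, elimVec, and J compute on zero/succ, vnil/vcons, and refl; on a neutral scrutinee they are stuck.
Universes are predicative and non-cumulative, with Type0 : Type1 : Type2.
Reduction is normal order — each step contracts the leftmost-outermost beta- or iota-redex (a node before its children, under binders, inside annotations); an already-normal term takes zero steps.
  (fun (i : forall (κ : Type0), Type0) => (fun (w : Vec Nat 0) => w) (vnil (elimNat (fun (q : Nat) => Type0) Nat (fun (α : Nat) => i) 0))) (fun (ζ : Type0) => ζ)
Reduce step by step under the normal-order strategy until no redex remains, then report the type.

reduction (normal order):
  (fun (i : forall (κ : Type0), Type0) => (fun (w : Vec Nat 0) => w) (vnil (elimNat (fun (q : Nat) => Type0) Nat (fun (α : Nat) => i) 0))) (fun (ζ : Type0) => ζ)
  ~> (fun (i : Vec Nat 0) => i) (vnil (elimNat (fun (κ : Nat) => Type0) Nat (fun (w : Nat) => fun (q : Type0) => q) 0))
  ~> vnil (elimNat (fun (i : Nat) => Type0) Nat (fun (κ : Nat) => fun (w : Type0) => w) 0)
  ~> vnil Nat
inferred type:
  Vec Nat 0


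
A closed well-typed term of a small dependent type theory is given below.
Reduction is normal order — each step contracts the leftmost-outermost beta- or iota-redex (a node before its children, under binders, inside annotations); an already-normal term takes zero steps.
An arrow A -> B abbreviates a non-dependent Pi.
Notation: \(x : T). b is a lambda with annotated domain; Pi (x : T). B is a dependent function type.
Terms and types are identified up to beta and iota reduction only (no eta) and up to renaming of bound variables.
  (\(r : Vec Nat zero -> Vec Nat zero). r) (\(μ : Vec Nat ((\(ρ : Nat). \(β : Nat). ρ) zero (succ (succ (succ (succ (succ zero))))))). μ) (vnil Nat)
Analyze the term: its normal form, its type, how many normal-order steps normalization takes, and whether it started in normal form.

normal form:
  vnil Nat
inferred type:
  Vec Nat zero
normal-order step count: 2
started in normal form: no
first contracted redex: a beta-redex


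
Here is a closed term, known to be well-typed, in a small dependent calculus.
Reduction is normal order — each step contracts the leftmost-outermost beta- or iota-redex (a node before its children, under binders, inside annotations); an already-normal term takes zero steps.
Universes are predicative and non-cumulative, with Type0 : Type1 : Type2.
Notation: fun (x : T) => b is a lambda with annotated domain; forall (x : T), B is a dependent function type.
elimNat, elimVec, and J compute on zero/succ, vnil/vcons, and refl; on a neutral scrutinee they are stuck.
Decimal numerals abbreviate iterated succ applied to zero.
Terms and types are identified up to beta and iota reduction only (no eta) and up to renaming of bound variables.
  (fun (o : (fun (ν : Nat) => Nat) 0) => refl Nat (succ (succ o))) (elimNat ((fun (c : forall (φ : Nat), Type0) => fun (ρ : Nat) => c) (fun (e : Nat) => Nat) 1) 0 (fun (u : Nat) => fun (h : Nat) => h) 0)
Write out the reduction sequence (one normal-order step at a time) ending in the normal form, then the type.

reduction (normal order):
  (fun (o : (fun (ν : Nat) => Nat) 0) => refl Nat (succ (succ o))) (elimNat ((fun (c : forall (φ : Nat), Type0) => fun (ρ : Nat) => c) (fun (e : Nat) => Nat) 1) 0 (fun (u : Nat) => fun (h : Nat) => h) 0)
  ~> refl Nat (succ (succ (elimNat ((fun (o : forall (ν : Nat), Type0) => fun (c : Nat) => o) (fun (φ : Nat) => Nat) 1) 0 (fun (ρ : Nat) => fun (e : Nat) => e) 0)))
  ~> refl Nat 2
inferred type:
  Eq Nat 2 2


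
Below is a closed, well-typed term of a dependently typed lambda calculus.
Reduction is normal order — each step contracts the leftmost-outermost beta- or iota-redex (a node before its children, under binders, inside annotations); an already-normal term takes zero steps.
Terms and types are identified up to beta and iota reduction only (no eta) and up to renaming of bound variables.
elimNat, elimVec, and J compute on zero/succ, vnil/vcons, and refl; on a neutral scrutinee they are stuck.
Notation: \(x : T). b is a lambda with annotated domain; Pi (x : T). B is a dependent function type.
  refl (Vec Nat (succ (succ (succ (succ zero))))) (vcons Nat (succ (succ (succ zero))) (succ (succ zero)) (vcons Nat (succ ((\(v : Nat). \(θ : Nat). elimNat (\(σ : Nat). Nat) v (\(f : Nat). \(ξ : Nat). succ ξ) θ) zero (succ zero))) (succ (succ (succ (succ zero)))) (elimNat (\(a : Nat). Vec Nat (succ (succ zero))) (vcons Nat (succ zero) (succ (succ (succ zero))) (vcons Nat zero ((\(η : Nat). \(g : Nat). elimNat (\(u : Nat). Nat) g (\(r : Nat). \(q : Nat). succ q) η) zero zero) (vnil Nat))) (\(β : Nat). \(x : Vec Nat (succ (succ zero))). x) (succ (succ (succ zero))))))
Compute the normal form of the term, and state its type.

resulting normal form:
  refl (Vec Nat (succ (succ (succ (succ zero))))) (vcons Nat (succ (succ (succ zero))) (succ (succ zero)) (vcons Nat (succ (succ zero)) (succ (succ (succ (succ zero)))) (vcons Nat (succ zero) (succ (succ (succ zero))) (vcons Nat zero zero (vnil Nat)))))
inferred type:
  Eq (Vec Nat (succ (succ (succ (succ zero))))) (vcons Nat (succ (succ (succ zero))) (succ (succ zero)) (vcons Nat (succ (succ zero)) (succ (succ (succ (succ zero)))) (vcons Nat (succ zero) (succ (succ (succ zero))) (vcons Nat zero zero (vnil Nat))))) (vcons Nat (succ (succ (succ zero))) (succ (succ zero)) (vcons Nat (succ (succ zero)) (succ (succ (succ (succ zero)))) (vcons Nat (succ zero) (succ (succ (succ zero))) (vcons Nat zero zero (vnil Nat)))))


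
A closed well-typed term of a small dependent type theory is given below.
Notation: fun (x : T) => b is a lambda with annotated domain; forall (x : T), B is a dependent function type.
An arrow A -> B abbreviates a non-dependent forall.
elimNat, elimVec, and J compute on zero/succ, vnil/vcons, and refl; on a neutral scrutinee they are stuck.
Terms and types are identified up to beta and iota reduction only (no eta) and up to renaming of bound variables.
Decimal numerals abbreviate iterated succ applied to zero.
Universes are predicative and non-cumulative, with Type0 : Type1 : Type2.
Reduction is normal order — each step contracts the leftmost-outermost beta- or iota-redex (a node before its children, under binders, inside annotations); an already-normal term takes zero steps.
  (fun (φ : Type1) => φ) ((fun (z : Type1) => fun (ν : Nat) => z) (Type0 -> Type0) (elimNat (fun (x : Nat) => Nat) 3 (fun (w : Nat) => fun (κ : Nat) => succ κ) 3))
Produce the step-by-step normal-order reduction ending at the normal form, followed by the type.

normal-order reduction sequence:
  (fun (φ : Type1) => φ) ((fun (z : Type1) => fun (ν : Nat) => z) (Type0 -> Type0) (elimNat (fun (x : Nat) => Nat) 3 (fun (w : Nat) => fun (κ : Nat) => succ κ) 3))
  ~> (fun (φ : Type1) => fun (z : Nat) => φ) (Type0 -> Type0) (elimNat (fun (ν : Nat) => Nat) 3 (fun (x : Nat) => fun (w : Nat) => succ w) 3)
  ~> (fun (φ : Nat) => Type0 -> Type0) (elimNat (fun (z : Nat) => Nat) 3 (fun (ν : Nat) => fun (x : Nat) => succ x) 3)
  ~> Type0 -> Type0
the term's type:
  Type1
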